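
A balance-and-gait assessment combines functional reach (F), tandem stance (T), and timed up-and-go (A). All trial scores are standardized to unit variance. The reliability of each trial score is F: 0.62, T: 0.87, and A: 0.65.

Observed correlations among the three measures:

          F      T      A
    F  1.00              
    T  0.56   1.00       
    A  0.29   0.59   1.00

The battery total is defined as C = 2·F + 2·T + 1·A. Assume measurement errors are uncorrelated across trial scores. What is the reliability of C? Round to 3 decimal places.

Var(C) = 2² + 2² + 1 + 2·[4·0.56 + 2·0.29 + 2·0.59] = 9 + 8 = 17.
Under uncorrelated errors the observed covariances equal the true-score covariances, so only the own-variance terms attenuate.
True-score variance = [2²·0.62 + 2²·0.87 + 0.65] + 8 = 6.61 + 8 = 14.61.
Reliability = 14.61 / 17 = 0.859.

0.859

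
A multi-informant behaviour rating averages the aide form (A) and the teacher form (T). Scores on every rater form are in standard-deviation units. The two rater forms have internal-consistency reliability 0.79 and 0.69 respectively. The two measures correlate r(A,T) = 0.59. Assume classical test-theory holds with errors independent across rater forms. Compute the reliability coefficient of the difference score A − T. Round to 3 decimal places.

Var(A−T) = 1 + 1 − 2·0.59 = 2 − 1.18 = 0.82.
With uncorrelated errors the cross-covariances are all true-score covariance, so they carry over unchanged; only the diagonal terms shrink to ρᵢσᵢ².
True-score variance = [0.79 + 0.69] − 1.18 = 1.48 − 1.18 = 0.3.
Reliability = 0.3 / 0.82 = 0.366.

0.366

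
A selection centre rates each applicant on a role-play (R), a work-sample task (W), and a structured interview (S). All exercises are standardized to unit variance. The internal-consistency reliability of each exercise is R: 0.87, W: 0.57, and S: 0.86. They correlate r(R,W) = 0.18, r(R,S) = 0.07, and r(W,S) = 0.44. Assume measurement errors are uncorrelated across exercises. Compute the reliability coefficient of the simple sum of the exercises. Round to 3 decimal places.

Var(R+W+S) = 3 + 2·[0.18 + 0.07 + 0.44] = 3 + 1.38 = 4.38.
With uncorrelated errors the cross-covariances are all true-score covariance, so they carry over unchanged; only the diagonal terms shrink to ρᵢσᵢ².
True-score variance = [0.87 + 0.57 + 0.86] + 1.38 = 2.3 + 1.38 = 3.68.
Reliability = 3.68 / 4.38 = 0.840.

0.840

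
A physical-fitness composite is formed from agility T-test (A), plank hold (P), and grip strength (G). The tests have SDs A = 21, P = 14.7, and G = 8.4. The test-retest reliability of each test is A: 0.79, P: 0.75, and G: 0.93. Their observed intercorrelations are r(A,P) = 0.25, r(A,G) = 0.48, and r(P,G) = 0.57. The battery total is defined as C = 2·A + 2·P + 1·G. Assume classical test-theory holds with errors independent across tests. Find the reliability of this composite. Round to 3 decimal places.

Var(C) = 2²·21² + 2²·14.7² + 8.4² + 2·[4·21·14.7·0.25 + 2·21·8.4·0.48 + 2·14.7·8.4·0.57] = 2698.92 + 1237.62 = 3936.54.
With uncorrelated errors the cross-covariances are all true-score covariance, so they carry over unchanged; only the diagonal terms shrink to ρᵢσᵢ².
True-score variance = [2²·21²·0.79 + 2²·14.7²·0.75 + 8.4²·0.93] + 1237.62 = 2107.45 + 1237.62 = 3345.07.
Reliability = 3345.07 / 3936.54 = 0.850.

0.850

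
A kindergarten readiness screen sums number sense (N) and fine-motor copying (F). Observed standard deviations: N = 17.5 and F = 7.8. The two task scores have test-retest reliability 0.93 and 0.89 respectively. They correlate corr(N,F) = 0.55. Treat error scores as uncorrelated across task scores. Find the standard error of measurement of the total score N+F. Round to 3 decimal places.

Var(total) = 367.09 + 150.15 = 517.24.
True-score variance = 338.96 + 150.15 = 489.11, so reliability = 0.9456.
Error variance = 517.24 − 489.11 = 28.1299; SEM = √28.1299 = 5.304.

5.304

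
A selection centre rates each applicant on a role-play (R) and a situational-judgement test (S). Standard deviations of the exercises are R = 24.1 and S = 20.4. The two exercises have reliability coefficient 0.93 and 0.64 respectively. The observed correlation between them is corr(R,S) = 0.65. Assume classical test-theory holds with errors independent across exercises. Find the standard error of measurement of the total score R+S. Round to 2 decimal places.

13.80

Var(total) = 996.97 + 639.132 = 1636.1.
True-score variance = 806.496 + 639.132 = 1445.63, so reliability = 0.8836.
Error variance = 1636.1 − 1445.63 = 190.474; SEM = √190.474 = 13.80.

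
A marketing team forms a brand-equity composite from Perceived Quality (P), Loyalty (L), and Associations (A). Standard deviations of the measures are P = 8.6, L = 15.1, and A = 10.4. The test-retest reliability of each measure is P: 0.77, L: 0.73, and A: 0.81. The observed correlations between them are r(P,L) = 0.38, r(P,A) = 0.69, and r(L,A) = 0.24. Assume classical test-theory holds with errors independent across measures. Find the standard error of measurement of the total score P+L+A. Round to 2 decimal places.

Var(total) = 410.13 + 297.5 = 707.63.
True-score variance = 311.006 + 297.5 = 608.506, so reliability = 0.8599.
Error variance = 707.63 − 608.506 = 99.1239; SEM = √99.1239 = 9.96.

9.96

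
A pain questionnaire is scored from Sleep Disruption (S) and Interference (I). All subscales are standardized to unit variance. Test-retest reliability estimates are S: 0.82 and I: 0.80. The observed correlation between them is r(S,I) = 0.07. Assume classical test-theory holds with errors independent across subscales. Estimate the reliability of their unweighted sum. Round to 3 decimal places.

Var(S+I) = 2 + 2·[0.07] = 2 + 0.14 = 2.14.
Under uncorrelated errors the observed covariances equal the true-score covariances, so only the own-variance terms attenuate.
True-score variance = [0.82 + 0.80] + 0.14 = 1.62 + 0.14 = 1.76.
Reliability = 1.76 / 2.14 = 0.822.

0.822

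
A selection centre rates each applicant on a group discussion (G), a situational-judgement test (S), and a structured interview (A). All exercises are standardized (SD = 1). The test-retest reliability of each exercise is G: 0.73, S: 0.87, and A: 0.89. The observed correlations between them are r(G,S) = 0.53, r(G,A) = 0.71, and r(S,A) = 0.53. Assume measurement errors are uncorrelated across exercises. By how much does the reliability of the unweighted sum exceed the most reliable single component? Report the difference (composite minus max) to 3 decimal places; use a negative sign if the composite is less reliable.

Var(sum) = 3 + 3.54 = 6.54; true-score variance = 2.49 + 3.54 = 6.03; composite reliability = 0.9220.
Max component reliability = 0.8900.
Difference = 0.9220 − 0.8900 = 0.032.

0.032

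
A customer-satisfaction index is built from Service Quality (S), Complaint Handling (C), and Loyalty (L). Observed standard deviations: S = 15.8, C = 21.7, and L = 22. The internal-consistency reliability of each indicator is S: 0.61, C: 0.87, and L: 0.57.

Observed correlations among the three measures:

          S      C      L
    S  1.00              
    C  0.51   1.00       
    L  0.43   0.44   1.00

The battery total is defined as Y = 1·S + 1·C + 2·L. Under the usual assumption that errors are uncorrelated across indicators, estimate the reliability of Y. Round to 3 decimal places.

Var(Y) = 15.8² + 21.7² + 2²·22² + 2·[15.8·21.7·0.51 + 2·15.8·22·0.43 + 2·21.7·22·0.44] = 2656.53 + 1787.81 = 4444.34.
With uncorrelated errors the cross-covariances are all true-score covariance, so they carry over unchanged; only the diagonal terms shrink to ρᵢσᵢ².
True-score variance = [15.8²·0.61 + 21.7²·0.87 + 2²·22²·0.57] + 1787.81 = 1665.47 + 1787.81 = 3453.29.
Reliability = 3453.29 / 4444.34 = 0.777.

0.777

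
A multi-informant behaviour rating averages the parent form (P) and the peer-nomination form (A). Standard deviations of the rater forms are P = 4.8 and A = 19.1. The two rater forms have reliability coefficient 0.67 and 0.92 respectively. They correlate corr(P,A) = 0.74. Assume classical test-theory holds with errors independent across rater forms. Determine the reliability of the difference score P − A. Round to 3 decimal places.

0.854

Var(P−A) = 4.8² + 19.1² − 2·4.8·19.1·0.74 = 387.85 − 135.686 = 252.164.
With uncorrelated errors the cross-covariances are all true-score covariance, so they carry over unchanged; only the diagonal terms shrink to ρᵢσᵢ².
True-score variance = [4.8²·0.67 + 19.1²·0.92] − 135.686 = 351.062 − 135.686 = 215.376.
Reliability = 215.376 / 252.164 = 0.854.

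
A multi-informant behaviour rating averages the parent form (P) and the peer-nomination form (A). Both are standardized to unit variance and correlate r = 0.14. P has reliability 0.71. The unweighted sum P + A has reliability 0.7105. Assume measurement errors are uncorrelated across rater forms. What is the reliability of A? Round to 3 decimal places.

0.630

Var(P+A) = 2 + 2·0.14 = 2.280.
True-score variance = ρ_P + ρ_A + 2·0.14, so 0.7105 = (0.71 + ρ_A + 0.28) / 2.280.
ρ_A = 0.7105·2.280 − 0.71 − 0.28 = 0.630.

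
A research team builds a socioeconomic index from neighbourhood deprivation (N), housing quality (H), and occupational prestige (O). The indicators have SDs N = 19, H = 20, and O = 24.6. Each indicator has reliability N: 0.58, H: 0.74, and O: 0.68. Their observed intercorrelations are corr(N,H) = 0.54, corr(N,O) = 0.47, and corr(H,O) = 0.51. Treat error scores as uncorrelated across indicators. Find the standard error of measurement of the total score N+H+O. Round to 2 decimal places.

Var(total) = 1366.16 + 1351.6 = 2717.76.
True-score variance = 916.889 + 1351.6 = 2268.48, so reliability = 0.8347.
Error variance = 2717.76 − 2268.48 = 449.271; SEM = √449.271 = 21.20.

21.20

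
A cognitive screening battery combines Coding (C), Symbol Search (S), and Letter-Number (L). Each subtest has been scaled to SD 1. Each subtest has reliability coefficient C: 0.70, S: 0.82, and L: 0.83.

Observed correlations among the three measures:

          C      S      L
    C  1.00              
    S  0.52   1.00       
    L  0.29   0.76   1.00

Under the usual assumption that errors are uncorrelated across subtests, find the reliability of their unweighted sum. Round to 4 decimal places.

Var(C+S+L) = 3 + 2·[0.52 + 0.29 + 0.76] = 3 + 3.14 = 6.14.
With uncorrelated errors the cross-covariances are all true-score covariance, so they carry over unchanged; only the diagonal terms shrink to ρᵢσᵢ².
True-score variance = [0.70 + 0.82 + 0.83] + 3.14 = 2.35 + 3.14 = 5.49.
Reliability = 5.49 / 6.14 = 0.8941.

0.8941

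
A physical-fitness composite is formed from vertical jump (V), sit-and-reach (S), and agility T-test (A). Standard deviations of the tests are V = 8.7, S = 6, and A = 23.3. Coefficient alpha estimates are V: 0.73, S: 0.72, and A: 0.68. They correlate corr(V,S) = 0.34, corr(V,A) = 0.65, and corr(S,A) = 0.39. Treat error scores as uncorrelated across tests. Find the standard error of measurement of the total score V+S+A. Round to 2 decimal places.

Var(total) = 654.58 + 408.063 = 1062.64.
True-score variance = 450.339 + 408.063 = 858.402, so reliability = 0.8078.
Error variance = 1062.64 − 858.402 = 204.241; SEM = √204.241 = 14.29.

14.29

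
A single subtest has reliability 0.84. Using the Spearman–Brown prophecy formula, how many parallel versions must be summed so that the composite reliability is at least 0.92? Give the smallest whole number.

k ≥ ρ*(1−ρ₁)/(ρ₁(1−ρ*)) = 0.92·0.16 / (0.84·0.08) = 2.190.
Smallest integer k = 3.

3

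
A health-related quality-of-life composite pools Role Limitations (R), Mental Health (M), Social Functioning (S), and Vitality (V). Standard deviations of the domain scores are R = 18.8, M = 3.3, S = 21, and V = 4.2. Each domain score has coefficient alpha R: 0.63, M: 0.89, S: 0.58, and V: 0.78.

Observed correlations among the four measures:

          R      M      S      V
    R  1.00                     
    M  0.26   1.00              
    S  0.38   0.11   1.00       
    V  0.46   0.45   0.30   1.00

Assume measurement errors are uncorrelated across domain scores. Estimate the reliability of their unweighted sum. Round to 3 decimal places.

Var(R+M+S+V) = 18.8² + 3.3² + 21² + 4.2² + 2·[18.8·3.3·0.26 + 18.8·21·0.38 + 18.8·4.2·0.46 + 3.3·21·0.11 + 3.3·4.2·0.45 + 21·4.2·0.30] = 822.97 + 485.592 = 1308.56.
With uncorrelated errors the cross-covariances are all true-score covariance, so they carry over unchanged; only the diagonal terms shrink to ρᵢσᵢ².
True-score variance = [18.8²·0.63 + 3.3²·0.89 + 21²·0.58 + 4.2²·0.78] + 485.592 = 501.899 + 485.592 = 987.49.
Reliability = 987.49 / 1308.56 = 0.755.

0.755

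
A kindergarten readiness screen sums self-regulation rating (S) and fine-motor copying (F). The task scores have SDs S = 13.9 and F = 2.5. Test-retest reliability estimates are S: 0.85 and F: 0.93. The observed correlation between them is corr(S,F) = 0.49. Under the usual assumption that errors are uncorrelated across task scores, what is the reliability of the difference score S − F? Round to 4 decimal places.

Var(S−F) = 13.9² + 2.5² − 2·13.9·2.5·0.49 = 199.46 − 34.055 = 165.405.
With uncorrelated errors the cross-covariances are all true-score covariance, so they carry over unchanged; only the diagonal terms shrink to ρᵢσᵢ².
True-score variance = [13.9²·0.85 + 2.5²·0.93] − 34.055 = 170.041 − 34.055 = 135.986.
Reliability = 135.986 / 165.405 = 0.8221.

0.8221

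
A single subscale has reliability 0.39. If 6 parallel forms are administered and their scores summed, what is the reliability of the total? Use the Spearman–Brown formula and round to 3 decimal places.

0.793

ρ_k = kρ / (1 + (k−1)ρ) = 6·0.39 / (1 + 5·0.39) = 2.340 / 2.950 = 0.793.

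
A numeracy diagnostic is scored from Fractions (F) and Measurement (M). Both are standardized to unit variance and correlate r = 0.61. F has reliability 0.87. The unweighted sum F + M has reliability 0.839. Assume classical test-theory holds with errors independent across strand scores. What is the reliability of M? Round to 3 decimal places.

Var(F+M) = 2 + 2·0.61 = 3.220.
True-score variance = ρ_F + ρ_M + 2·0.61, so 0.839 = (0.87 + ρ_M + 1.22) / 3.220.
ρ_M = 0.839·3.220 − 0.87 − 1.22 = 0.612.

0.612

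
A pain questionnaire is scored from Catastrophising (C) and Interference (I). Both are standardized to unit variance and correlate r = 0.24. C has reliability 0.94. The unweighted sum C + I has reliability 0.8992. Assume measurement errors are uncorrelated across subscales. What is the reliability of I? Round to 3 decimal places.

0.810

Var(C+I) = 2 + 2·0.24 = 2.480.
True-score variance = ρ_C + ρ_I + 2·0.24, so 0.8992 = (0.94 + ρ_I + 0.48) / 2.480.
ρ_I = 0.8992·2.480 − 0.94 − 0.48 = 0.810.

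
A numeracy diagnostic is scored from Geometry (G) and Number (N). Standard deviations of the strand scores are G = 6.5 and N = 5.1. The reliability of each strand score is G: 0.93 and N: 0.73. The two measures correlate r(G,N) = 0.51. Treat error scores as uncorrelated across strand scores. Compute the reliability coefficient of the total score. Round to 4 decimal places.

Var(G+N) = 6.5² + 5.1² + 2·[6.5·5.1·0.51] = 68.26 + 33.813 = 102.073.
Under uncorrelated errors the observed covariances equal the true-score covariances, so only the own-variance terms attenuate.
True-score variance = [6.5²·0.93 + 5.1²·0.73] + 33.813 = 58.2798 + 33.813 = 92.0928.
Reliability = 92.0928 / 102.073 = 0.9022.

0.9022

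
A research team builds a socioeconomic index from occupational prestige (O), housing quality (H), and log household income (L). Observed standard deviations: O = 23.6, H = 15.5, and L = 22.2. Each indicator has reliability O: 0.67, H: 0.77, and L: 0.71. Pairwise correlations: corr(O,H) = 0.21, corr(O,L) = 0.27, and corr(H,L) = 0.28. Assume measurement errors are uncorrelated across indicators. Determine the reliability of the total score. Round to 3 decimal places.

0.801

Var(O+H+L) = 23.6² + 15.5² + 22.2² + 2·[23.6·15.5·0.21 + 23.6·22.2·0.27 + 15.5·22.2·0.28] = 1290.05 + 629.249 = 1919.3.
Because errors are independent across components, Cov(Tᵢ,Tⱼ) = Cov(Xᵢ,Xⱼ); the off-diagonal part of the true-score variance is the same as above.
True-score variance = [23.6²·0.67 + 15.5²·0.77 + 22.2²·0.71] + 629.249 = 908.072 + 629.249 = 1537.32.
Reliability = 1537.32 / 1919.3 = 0.801.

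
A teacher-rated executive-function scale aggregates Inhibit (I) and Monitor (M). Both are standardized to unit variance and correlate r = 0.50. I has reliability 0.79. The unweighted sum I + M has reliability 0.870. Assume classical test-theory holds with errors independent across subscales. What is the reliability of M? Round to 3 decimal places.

0.820

Var(I+M) = 2 + 2·0.50 = 3.000.
True-score variance = ρ_I + ρ_M + 2·0.50, so 0.870 = (0.79 + ρ_M + 1.00) / 3.000.
ρ_M = 0.870·3.000 − 0.79 − 1.00 = 0.820.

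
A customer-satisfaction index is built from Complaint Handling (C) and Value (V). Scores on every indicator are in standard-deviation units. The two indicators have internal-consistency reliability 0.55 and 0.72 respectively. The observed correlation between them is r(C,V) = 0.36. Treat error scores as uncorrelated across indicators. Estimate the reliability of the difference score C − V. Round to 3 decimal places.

Var(C−V) = 1 + 1 − 2·0.36 = 2 − 0.72 = 1.28.
With uncorrelated errors the cross-covariances are all true-score covariance, so they carry over unchanged; only the diagonal terms shrink to ρᵢσᵢ².
True-score variance = [0.55 + 0.72] − 0.72 = 1.27 − 0.72 = 0.55.
Reliability = 0.55 / 1.28 = 0.430.

0.430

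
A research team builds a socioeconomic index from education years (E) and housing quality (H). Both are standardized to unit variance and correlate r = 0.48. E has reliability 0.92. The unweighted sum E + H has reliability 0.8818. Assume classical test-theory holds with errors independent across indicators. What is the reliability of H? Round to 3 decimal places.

0.730

Var(E+H) = 2 + 2·0.48 = 2.960.
True-score variance = ρ_E + ρ_H + 2·0.48, so 0.8818 = (0.92 + ρ_H + 0.96) / 2.960.
ρ_H = 0.8818·2.960 − 0.92 − 0.96 = 0.730.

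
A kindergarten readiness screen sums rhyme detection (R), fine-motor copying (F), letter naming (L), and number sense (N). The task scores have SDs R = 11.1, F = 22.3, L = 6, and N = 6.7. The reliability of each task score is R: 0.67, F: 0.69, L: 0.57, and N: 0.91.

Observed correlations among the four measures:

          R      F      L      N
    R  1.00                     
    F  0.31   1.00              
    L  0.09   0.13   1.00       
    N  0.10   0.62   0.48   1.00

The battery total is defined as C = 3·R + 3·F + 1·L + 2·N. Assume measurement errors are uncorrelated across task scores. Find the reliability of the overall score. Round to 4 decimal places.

Var(C) = 3²·11.1² + 3²·22.3² + 6² + 2²·6.7² + 2·[9·11.1·22.3·0.31 + 3·11.1·6·0.09 + 6·11.1·6.7·0.10 + 3·22.3·6·0.13 + 6·22.3·6.7·0.62 + 2·6·6.7·0.48] = 5800.06 + 2799.58 = 8599.64.
Because errors are independent across components, Cov(Tᵢ,Tⱼ) = Cov(Xᵢ,Xⱼ); the off-diagonal part of the true-score variance is the same as above.
True-score variance = [3²·11.1²·0.67 + 3²·22.3²·0.69 + 6²·0.57 + 2²·6.7²·0.91] + 2799.58 = 4015.05 + 2799.58 = 6814.63.
Reliability = 6814.63 / 8599.64 = 0.7924.

0.7924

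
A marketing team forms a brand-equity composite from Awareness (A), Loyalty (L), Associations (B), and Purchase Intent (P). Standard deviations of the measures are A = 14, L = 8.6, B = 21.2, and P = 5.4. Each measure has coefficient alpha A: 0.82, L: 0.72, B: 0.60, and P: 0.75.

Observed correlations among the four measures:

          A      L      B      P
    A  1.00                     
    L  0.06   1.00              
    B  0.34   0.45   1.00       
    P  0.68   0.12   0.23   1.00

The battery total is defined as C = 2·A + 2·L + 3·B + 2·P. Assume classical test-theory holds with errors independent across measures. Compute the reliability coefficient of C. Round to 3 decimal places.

Var(C) = 2²·14² + 2²·8.6² + 3²·21.2² + 2²·5.4² + 2·[4·14·8.6·0.06 + 6·14·21.2·0.34 + 4·14·5.4·0.68 + 6·8.6·21.2·0.45 + 4·8.6·5.4·0.12 + 6·21.2·5.4·0.23] = 5241.44 + 3025.08 = 8266.52.
Under uncorrelated errors the observed covariances equal the true-score covariances, so only the own-variance terms attenuate.
True-score variance = [2²·14²·0.82 + 2²·8.6²·0.72 + 3²·21.2²·0.60 + 2²·5.4²·0.75] + 3025.08 = 3370.34 + 3025.08 = 6395.42.
Reliability = 6395.42 / 8266.52 = 0.774.

0.774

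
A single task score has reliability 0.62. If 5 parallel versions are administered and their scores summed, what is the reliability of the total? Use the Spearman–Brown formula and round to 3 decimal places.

0.891

ρ_k = kρ / (1 + (k−1)ρ) = 5·0.62 / (1 + 4·0.62) = 3.100 / 3.480 = 0.891.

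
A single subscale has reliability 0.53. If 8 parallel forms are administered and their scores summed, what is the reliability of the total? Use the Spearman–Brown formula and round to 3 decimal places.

0.900

ρ_k = kρ / (1 + (k−1)ρ) = 8·0.53 / (1 + 7·0.53) = 4.240 / 4.710 = 0.900.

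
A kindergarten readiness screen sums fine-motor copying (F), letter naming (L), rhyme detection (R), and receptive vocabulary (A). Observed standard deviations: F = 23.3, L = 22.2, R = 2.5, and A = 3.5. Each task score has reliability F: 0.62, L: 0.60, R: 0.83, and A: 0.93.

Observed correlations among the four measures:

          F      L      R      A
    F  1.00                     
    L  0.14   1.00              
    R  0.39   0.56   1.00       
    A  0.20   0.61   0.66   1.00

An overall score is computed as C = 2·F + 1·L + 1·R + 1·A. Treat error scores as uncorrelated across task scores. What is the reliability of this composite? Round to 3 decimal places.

0.689

Var(C) = 2²·23.3² + 22.2² + 2.5² + 3.5² + 2·[2·23.3·22.2·0.14 + 2·23.3·2.5·0.39 + 2·23.3·3.5·0.20 + 22.2·2.5·0.56 + 22.2·3.5·0.61 + 2.5·3.5·0.66] = 2682.9 + 614.28 = 3297.18.
Under uncorrelated errors the observed covariances equal the true-score covariances, so only the own-variance terms attenuate.
True-score variance = [2²·23.3²·0.62 + 22.2²·0.60 + 2.5²·0.83 + 3.5²·0.93] + 614.28 = 1658.65 + 614.28 = 2272.93.
Reliability = 2272.93 / 3297.18 = 0.689.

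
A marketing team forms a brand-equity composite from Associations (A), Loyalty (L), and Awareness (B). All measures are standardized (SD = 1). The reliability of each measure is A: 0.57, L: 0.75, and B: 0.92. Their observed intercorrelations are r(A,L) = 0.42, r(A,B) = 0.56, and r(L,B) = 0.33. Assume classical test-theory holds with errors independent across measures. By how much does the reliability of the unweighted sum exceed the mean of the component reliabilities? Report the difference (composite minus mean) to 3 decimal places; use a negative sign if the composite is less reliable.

0.118

Var(sum) = 3 + 2.62 = 5.62; true-score variance = 2.24 + 2.62 = 4.86; composite reliability = 0.8648.
Mean component reliability = 0.7467.
Difference = 0.8648 − 0.7467 = 0.118.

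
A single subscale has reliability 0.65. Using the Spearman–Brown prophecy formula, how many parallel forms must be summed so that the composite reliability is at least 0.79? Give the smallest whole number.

3

k ≥ ρ*(1−ρ₁)/(ρ₁(1−ρ*)) = 0.79·0.35 / (0.65·0.21) = 2.026.
Smallest integer k = 3.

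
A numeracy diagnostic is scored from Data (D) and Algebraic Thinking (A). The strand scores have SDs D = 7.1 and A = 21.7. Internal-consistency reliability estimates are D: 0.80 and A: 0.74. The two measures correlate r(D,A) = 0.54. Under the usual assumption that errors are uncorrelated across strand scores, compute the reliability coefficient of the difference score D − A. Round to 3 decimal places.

Var(D−A) = 7.1² + 21.7² − 2·7.1·21.7·0.54 = 521.3 − 166.396 = 354.904.
Because errors are independent across components, Cov(Tᵢ,Tⱼ) = Cov(Xᵢ,Xⱼ); the off-diagonal part of the true-score variance is the same as above.
True-score variance = [7.1²·0.80 + 21.7²·0.74] − 166.396 = 388.787 − 166.396 = 222.391.
Reliability = 222.391 / 354.904 = 0.627.

0.627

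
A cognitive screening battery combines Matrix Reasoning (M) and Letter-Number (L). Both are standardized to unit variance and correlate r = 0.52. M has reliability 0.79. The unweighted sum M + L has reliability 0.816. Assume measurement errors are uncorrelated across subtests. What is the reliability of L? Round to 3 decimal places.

0.651

Var(M+L) = 2 + 2·0.52 = 3.040.
True-score variance = ρ_M + ρ_L + 2·0.52, so 0.816 = (0.79 + ρ_L + 1.04) / 3.040.
ρ_L = 0.816·3.040 − 0.79 − 1.04 = 0.651.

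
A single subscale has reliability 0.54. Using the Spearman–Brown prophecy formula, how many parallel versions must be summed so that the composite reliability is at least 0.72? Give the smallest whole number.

k ≥ ρ*(1−ρ₁)/(ρ₁(1−ρ*)) = 0.72·0.46 / (0.54·0.28) = 2.190.
Smallest integer k = 3.

3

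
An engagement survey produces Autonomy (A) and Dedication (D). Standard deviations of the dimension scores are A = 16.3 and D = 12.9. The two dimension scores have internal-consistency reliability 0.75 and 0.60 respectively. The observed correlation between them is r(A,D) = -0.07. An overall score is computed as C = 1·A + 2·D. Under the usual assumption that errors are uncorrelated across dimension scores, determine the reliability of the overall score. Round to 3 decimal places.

0.619

Var(C) = 16.3² + 2²·12.9² + 2·[2·16.3·12.9·(-0.07)] = 931.33 − 58.8756 = 872.454.
Because errors are independent across components, Cov(Tᵢ,Tⱼ) = Cov(Xᵢ,Xⱼ); the off-diagonal part of the true-score variance is the same as above.
True-score variance = [16.3²·0.75 + 2²·12.9²·0.60] − 58.8756 = 598.651 − 58.8756 = 539.776.
Reliability = 539.776 / 872.454 = 0.619.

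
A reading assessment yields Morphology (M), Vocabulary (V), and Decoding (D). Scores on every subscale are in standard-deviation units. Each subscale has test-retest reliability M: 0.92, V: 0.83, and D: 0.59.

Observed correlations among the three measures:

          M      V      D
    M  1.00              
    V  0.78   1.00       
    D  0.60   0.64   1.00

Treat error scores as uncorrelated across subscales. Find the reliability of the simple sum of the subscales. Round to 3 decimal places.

0.906

Var(M+V+D) = 3 + 2·[0.78 + 0.60 + 0.64] = 3 + 4.04 = 7.04.
Under uncorrelated errors the observed covariances equal the true-score covariances, so only the own-variance terms attenuate.
True-score variance = [0.92 + 0.83 + 0.59] + 4.04 = 2.34 + 4.04 = 6.38.
Reliability = 6.38 / 7.04 = 0.906.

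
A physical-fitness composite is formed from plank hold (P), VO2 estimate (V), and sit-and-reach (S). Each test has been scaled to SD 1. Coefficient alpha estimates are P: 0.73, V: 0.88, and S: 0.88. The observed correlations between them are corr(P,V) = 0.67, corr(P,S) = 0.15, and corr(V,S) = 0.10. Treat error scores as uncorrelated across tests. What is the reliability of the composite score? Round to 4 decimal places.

Var(P+V+S) = 3 + 2·[0.67 + 0.15 + 0.10] = 3 + 1.84 = 4.84.
Under uncorrelated errors the observed covariances equal the true-score covariances, so only the own-variance terms attenuate.
True-score variance = [0.73 + 0.88 + 0.88] + 1.84 = 2.49 + 1.84 = 4.33.
Reliability = 4.33 / 4.84 = 0.8946.

0.8946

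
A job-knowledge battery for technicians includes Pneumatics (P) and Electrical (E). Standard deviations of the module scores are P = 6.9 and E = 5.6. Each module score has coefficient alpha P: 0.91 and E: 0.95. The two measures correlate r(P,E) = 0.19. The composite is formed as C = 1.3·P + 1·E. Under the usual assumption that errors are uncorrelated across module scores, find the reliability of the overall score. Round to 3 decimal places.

Var(C) = 1.3²·6.9² + 5.6² + 2·[1.3·6.9·5.6·0.19] = 111.821 + 19.0882 = 130.909.
With uncorrelated errors the cross-covariances are all true-score covariance, so they carry over unchanged; only the diagonal terms shrink to ρᵢσᵢ².
True-score variance = [1.3²·6.9²·0.91 + 5.6²·0.95] + 19.0882 = 103.011 + 19.0882 = 122.1.
Reliability = 122.1 / 130.909 = 0.933.

0.933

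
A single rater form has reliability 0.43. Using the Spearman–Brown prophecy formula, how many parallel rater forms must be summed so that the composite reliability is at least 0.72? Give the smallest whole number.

k ≥ ρ*(1−ρ₁)/(ρ₁(1−ρ*)) = 0.72·0.57 / (0.43·0.28) = 3.409.
Smallest integer k = 4.

4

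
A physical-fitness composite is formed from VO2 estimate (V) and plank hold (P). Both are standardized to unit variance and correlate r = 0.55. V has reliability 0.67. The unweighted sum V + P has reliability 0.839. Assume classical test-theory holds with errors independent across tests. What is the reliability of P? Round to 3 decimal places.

0.831

Var(V+P) = 2 + 2·0.55 = 3.100.
True-score variance = ρ_V + ρ_P + 2·0.55, so 0.839 = (0.67 + ρ_P + 1.10) / 3.100.
ρ_P = 0.839·3.100 − 0.67 − 1.10 = 0.831.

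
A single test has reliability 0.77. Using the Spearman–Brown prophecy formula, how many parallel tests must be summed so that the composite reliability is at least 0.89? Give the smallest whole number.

3

k ≥ ρ*(1−ρ₁)/(ρ₁(1−ρ*)) = 0.89·0.23 / (0.77·0.11) = 2.417.
Smallest integer k = 3.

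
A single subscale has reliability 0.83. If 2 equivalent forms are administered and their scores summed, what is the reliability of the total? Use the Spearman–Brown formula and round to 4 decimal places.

ρ_k = kρ / (1 + (k−1)ρ) = 2·0.83 / (1 + 1·0.83) = 1.660 / 1.830 = 0.9071.

0.9071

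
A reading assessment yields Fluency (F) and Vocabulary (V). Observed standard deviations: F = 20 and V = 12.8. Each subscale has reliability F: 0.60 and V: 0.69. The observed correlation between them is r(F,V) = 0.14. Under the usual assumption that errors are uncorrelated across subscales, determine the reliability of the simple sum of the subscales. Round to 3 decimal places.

Var(F+V) = 20² + 12.8² + 2·[20·12.8·0.14] = 563.84 + 71.68 = 635.52.
Because errors are independent across components, Cov(Tᵢ,Tⱼ) = Cov(Xᵢ,Xⱼ); the off-diagonal part of the true-score variance is the same as above.
True-score variance = [20²·0.60 + 12.8²·0.69] + 71.68 = 353.05 + 71.68 = 424.73.
Reliability = 424.73 / 635.52 = 0.668.

0.668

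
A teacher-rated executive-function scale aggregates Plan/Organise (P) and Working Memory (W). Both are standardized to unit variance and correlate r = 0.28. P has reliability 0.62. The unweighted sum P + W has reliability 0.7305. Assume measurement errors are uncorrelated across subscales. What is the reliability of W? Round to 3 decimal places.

0.690

Var(P+W) = 2 + 2·0.28 = 2.560.
True-score variance = ρ_P + ρ_W + 2·0.28, so 0.7305 = (0.62 + ρ_W + 0.56) / 2.560.
ρ_W = 0.7305·2.560 − 0.62 − 0.56 = 0.690.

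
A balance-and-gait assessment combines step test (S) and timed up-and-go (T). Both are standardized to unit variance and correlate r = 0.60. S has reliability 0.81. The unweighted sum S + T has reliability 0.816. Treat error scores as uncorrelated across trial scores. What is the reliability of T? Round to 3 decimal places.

Var(S+T) = 2 + 2·0.60 = 3.200.
True-score variance = ρ_S + ρ_T + 2·0.60, so 0.816 = (0.81 + ρ_T + 1.20) / 3.200.
ρ_T = 0.816·3.200 − 0.81 − 1.20 = 0.601.

0.601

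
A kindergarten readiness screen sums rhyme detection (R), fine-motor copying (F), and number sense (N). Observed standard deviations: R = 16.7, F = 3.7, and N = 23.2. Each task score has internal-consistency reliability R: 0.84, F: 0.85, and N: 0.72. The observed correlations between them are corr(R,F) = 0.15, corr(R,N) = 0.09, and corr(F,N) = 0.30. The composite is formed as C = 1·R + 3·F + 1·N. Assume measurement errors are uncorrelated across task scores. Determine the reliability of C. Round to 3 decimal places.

Var(C) = 16.7² + 3²·3.7² + 23.2² + 2·[3·16.7·3.7·0.15 + 16.7·23.2·0.09 + 3·3.7·23.2·0.30] = 940.34 + 279.862 = 1220.2.
Under uncorrelated errors the observed covariances equal the true-score covariances, so only the own-variance terms attenuate.
True-score variance = [16.7²·0.84 + 3²·3.7²·0.85 + 23.2²·0.72] + 279.862 = 726.529 + 279.862 = 1006.39.
Reliability = 1006.39 / 1220.2 = 0.825.

0.825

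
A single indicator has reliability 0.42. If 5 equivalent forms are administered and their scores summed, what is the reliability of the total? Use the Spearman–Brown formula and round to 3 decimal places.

ρ_k = kρ / (1 + (k−1)ρ) = 5·0.42 / (1 + 4·0.42) = 2.100 / 2.680 = 0.784.

0.784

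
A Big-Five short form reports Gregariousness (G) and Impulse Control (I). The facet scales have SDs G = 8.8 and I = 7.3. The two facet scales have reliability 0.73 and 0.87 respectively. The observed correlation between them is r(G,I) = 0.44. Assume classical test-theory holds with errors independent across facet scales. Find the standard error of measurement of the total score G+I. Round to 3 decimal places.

5.276

Var(total) = 130.73 + 56.5312 = 187.261.
True-score variance = 102.894 + 56.5312 = 159.425, so reliability = 0.8513.
Error variance = 187.261 − 159.425 = 27.8365; SEM = √27.8365 = 5.276.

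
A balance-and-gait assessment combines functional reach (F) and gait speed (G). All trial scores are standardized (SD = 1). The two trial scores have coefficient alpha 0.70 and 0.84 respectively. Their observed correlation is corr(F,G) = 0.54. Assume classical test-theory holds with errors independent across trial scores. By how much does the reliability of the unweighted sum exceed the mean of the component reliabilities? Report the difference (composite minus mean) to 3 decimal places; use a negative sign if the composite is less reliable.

0.081

Var(sum) = 2 + 1.08 = 3.08; true-score variance = 1.54 + 1.08 = 2.62; composite reliability = 0.8506.
Mean component reliability = 0.7700.
Difference = 0.8506 − 0.7700 = 0.081.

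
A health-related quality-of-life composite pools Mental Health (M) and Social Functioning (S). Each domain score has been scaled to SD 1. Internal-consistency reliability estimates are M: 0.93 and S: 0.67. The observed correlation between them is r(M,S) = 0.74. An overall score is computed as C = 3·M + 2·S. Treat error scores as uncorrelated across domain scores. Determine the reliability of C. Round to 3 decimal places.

0.911

Var(C) = 3² + 2² + 2·[6·0.74] = 13 + 8.88 = 21.88.
Because errors are independent across components, Cov(Tᵢ,Tⱼ) = Cov(Xᵢ,Xⱼ); the off-diagonal part of the true-score variance is the same as above.
True-score variance = [3²·0.93 + 2²·0.67] + 8.88 = 11.05 + 8.88 = 19.93.
Reliability = 19.93 / 21.88 = 0.911.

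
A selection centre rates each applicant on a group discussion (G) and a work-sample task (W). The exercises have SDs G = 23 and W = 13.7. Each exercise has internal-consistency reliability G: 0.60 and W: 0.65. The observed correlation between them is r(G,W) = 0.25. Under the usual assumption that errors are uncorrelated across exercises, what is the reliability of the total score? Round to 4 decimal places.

Var(G+W) = 23² + 13.7² + 2·[23·13.7·0.25] = 716.69 + 157.55 = 874.24.
With uncorrelated errors the cross-covariances are all true-score covariance, so they carry over unchanged; only the diagonal terms shrink to ρᵢσᵢ².
True-score variance = [23²·0.60 + 13.7²·0.65] + 157.55 = 439.398 + 157.55 = 596.948.
Reliability = 596.948 / 874.24 = 0.6828.

0.6828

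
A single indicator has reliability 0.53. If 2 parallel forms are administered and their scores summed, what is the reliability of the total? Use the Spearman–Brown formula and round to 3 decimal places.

ρ_k = kρ / (1 + (k−1)ρ) = 2·0.53 / (1 + 1·0.53) = 1.060 / 1.530 = 0.693.

0.693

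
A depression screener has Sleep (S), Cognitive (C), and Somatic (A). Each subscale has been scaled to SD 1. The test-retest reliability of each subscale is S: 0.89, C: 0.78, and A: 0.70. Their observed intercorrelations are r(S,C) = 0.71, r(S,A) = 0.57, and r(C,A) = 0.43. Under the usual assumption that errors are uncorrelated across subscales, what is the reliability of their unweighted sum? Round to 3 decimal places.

Var(S+C+A) = 3 + 2·[0.71 + 0.57 + 0.43] = 3 + 3.42 = 6.42.
Under uncorrelated errors the observed covariances equal the true-score covariances, so only the own-variance terms attenuate.
True-score variance = [0.89 + 0.78 + 0.70] + 3.42 = 2.37 + 3.42 = 5.79.
Reliability = 5.79 / 6.42 = 0.902.

0.902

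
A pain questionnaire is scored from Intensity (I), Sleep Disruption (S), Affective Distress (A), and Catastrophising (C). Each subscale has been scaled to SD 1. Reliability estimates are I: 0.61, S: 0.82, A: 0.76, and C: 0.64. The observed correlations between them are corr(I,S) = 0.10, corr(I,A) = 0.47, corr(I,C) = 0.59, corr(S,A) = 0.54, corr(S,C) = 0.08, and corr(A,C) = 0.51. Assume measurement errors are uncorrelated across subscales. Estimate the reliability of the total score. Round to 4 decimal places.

Var(I+S+A+C) = 4 + 2·[0.10 + 0.47 + 0.59 + 0.54 + 0.08 + 0.51] = 4 + 4.58 = 8.58.
Because errors are independent across components, Cov(Tᵢ,Tⱼ) = Cov(Xᵢ,Xⱼ); the off-diagonal part of the true-score variance is the same as above.
True-score variance = [0.61 + 0.82 + 0.76 + 0.64] + 4.58 = 2.83 + 4.58 = 7.41.
Reliability = 7.41 / 8.58 = 0.8636.

0.8636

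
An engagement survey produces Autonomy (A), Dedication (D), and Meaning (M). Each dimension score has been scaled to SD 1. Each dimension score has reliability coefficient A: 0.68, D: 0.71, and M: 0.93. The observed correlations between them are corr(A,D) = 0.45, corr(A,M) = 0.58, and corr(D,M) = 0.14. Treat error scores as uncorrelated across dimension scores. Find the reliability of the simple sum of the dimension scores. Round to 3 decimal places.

0.873

Var(A+D+M) = 3 + 2·[0.45 + 0.58 + 0.14] = 3 + 2.34 = 5.34.
With uncorrelated errors the cross-covariances are all true-score covariance, so they carry over unchanged; only the diagonal terms shrink to ρᵢσᵢ².
True-score variance = [0.68 + 0.71 + 0.93] + 2.34 = 2.32 + 2.34 = 4.66.
Reliability = 4.66 / 5.34 = 0.873.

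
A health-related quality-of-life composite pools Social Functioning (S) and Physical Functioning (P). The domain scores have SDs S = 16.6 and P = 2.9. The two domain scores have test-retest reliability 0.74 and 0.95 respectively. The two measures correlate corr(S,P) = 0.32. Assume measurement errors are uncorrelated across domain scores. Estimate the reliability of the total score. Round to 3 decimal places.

Var(S+P) = 16.6² + 2.9² + 2·[16.6·2.9·0.32] = 283.97 + 30.8096 = 314.78.
With uncorrelated errors the cross-covariances are all true-score covariance, so they carry over unchanged; only the diagonal terms shrink to ρᵢσᵢ².
True-score variance = [16.6²·0.74 + 2.9²·0.95] + 30.8096 = 211.904 + 30.8096 = 242.714.
Reliability = 242.714 / 314.78 = 0.771.

0.771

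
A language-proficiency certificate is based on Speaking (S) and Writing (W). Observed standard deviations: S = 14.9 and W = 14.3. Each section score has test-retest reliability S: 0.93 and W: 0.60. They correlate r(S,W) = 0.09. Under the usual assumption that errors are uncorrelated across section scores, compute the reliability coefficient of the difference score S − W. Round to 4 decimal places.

Var(S−W) = 14.9² + 14.3² − 2·14.9·14.3·0.09 = 426.5 − 38.3526 = 388.147.
Because errors are independent across components, Cov(Tᵢ,Tⱼ) = Cov(Xᵢ,Xⱼ); the off-diagonal part of the true-score variance is the same as above.
True-score variance = [14.9²·0.93 + 14.3²·0.60] − 38.3526 = 329.163 − 38.3526 = 290.811.
Reliability = 290.811 / 388.147 = 0.7492.

0.7492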